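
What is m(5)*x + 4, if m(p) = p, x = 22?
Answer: 114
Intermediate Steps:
m(5)*x + 4 = 5*22 + 4 = 110 + 4 = 114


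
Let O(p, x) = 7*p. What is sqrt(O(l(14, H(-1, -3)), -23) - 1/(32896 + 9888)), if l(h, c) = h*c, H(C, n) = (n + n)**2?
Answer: sqrt(403618776974)/10696 ≈ 59.397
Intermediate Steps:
H(C, n) = 4*n**2 (H(C, n) = (2*n)**2 = 4*n**2)
l(h, c) = c*h
sqrt(O(l(14, H(-1, -3)), -23) - 1/(32896 + 9888)) = sqrt(7*((4*(-3)**2)*14) - 1/(32896 + 9888)) = sqrt(7*((4*9)*14) - 1/42784) = sqrt(7*(36*14) - 1*1/42784) = sqrt(7*504 - 1/42784) = sqrt(3528 - 1/42784) = sqrt(150941951/42784) = sqrt(403618776974)/10696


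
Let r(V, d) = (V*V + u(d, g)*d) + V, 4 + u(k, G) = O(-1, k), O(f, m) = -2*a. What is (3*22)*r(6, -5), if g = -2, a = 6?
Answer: 8052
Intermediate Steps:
O(f, m) = -12 (O(f, m) = -2*6 = -12)
u(k, G) = -16 (u(k, G) = -4 - 12 = -16)
r(V, d) = V + V**2 - 16*d (r(V, d) = (V*V - 16*d) + V = (V**2 - 16*d) + V = V + V**2 - 16*d)
(3*22)*r(6, -5) = (3*22)*(6 + 6**2 - 16*(-5)) = 66*(6 + 36 + 80) = 66*122 = 8052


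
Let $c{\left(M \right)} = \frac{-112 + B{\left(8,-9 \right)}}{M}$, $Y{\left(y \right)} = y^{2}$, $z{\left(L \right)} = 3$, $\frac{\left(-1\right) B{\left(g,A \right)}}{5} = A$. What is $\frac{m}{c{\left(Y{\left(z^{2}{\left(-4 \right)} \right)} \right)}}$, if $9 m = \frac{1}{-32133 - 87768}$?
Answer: $\frac{3}{2677789} \approx 1.1203 \cdot 10^{-6}$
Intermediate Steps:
$B{\left(g,A \right)} = - 5 A$
$m = - \frac{1}{1079109}$ ($m = \frac{1}{9 \left(-32133 - 87768\right)} = \frac{1}{9 \left(-119901\right)} = \frac{1}{9} \left(- \frac{1}{119901}\right) = - \frac{1}{1079109} \approx -9.2669 \cdot 10^{-7}$)
$c{\left(M \right)} = - \frac{67}{M}$ ($c{\left(M \right)} = \frac{-112 - -45}{M} = \frac{-112 + 45}{M} = - \frac{67}{M}$)
$\frac{m}{c{\left(Y{\left(z^{2}{\left(-4 \right)} \right)} \right)}} = - \frac{1}{1079109 \left(- \frac{67}{\left(3^{2}\right)^{2}}\right)} = - \frac{1}{1079109 \left(- \frac{67}{9^{2}}\right)} = - \frac{1}{1079109 \left(- \frac{67}{81}\right)} = \left(- \frac{1}{1079109}\right) \left(- \frac{81}{67}\right) = \frac{3}{2677789}$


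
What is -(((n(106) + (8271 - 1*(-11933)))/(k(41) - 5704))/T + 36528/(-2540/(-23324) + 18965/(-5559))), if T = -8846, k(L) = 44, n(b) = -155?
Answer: 348722555594976681/31529798684600 ≈ 11060.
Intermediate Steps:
-(((n(106) + (8271 - 1*(-11933)))/(k(41) - 5704))/T + 36528/(-2540/(-23324) + 18965/(-5559))) = -(((-155 + (8271 - 1*(-11933)))/(44 - 5704))/(-8846) + 36528/(-2540/(-23324) + 18965/(-5559))) = -(((-155 + (8271 + 11933))/(-5660))*(-1/8846) + 36528/(-2540*(-1/23324) + 18965*(-1/5559))) = -(((-155 + 20204)*(-1/5660))*(-1/8846) + 36528/(635/5831 - 18965/5559)) = -((20049*(-1/5660))*(-1/8846) + 36528/(-6297350/1906737)) = -(-20049/5660*(-1/8846) + 36528*(-1906737/6297350)) = -(20049/50068360 - 34824644568/3148675) = -1*(-348722555594976681/31529798684600) = 348722555594976681/31529798684600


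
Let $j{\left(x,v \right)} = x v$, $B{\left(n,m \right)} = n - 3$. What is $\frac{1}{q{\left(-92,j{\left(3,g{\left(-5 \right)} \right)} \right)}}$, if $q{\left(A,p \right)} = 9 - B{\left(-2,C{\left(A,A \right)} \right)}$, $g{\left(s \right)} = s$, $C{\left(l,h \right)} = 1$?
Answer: $\frac{1}{14} \approx 0.071429$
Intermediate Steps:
$B{\left(n,m \right)} = -3 + n$ ($B{\left(n,m \right)} = n - 3 = -3 + n$)
$j{\left(x,v \right)} = v x$
$q{\left(A,p \right)} = 14$ ($q{\left(A,p \right)} = 9 - \left(-3 - 2\right) = 9 - -5 = 9 + 5 = 14$)
$\frac{1}{q{\left(-92,j{\left(3,g{\left(-5 \right)} \right)} \right)}} = \frac{1}{14}$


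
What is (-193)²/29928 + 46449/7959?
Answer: 562196821/79398984 ≈ 7.0807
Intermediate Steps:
(-193)²/29928 + 46449/7959 = 37249*(1/29928) + 46449*(1/7959) = 37249/29928 + 15483/2653 = 562196821/79398984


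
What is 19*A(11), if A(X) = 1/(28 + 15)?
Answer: 19/43 ≈ 0.44186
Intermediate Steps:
A(X) = 1/43
19*A(11) = 19*(1/43) = 19/43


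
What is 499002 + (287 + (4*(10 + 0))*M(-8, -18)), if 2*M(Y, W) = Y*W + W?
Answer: 501809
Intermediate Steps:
M(Y, W) = W/2 + W*Y/2 (M(Y, W) = (Y*W + W)/2 = (W*Y + W)/2 = (W + W*Y)/2 = W/2 + W*Y/2)
499002 + (287 + (4*(10 + 0))*M(-8, -18)) = 499002 + (287 + (4*(10 + 0))*((½)*(-18)*(1 - 8))) = 499002 + (287 + (4*10)*((½)*(-18)*(-7))) = 499002 + (287 + 40*63) = 499002 + (287 + 2520) = 499002 + 2807 = 501809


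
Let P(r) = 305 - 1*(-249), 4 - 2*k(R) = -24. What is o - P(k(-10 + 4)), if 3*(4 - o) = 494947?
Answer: -496597/3 ≈ -1.6553e+5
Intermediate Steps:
k(R) = 14 (k(R) = 2 - 1/2*(-24) = 2 + 12 = 14)
P(r) = 554 (P(r) = 305 + 249 = 554)
o = -494935/3 (o = 4 - 1/3*494947 = 4 - 494947/3 = -494935/3 ≈ -1.6498e+5)
o - P(k(-10 + 4)) = -494935/3 - 1*554 = -494935/3 - 554 = -496597/3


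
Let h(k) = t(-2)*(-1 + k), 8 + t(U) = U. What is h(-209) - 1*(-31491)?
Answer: 33591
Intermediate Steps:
t(U) = -8 + U
h(k) = 10 - 10*k (h(k) = (-8 - 2)*(-1 + k) = -10*(-1 + k) = 10 - 10*k)
h(-209) - 1*(-31491) = (10 - 10*(-209)) - 1*(-31491) = (10 + 2090) + 31491 = 2100 + 31491 = 33591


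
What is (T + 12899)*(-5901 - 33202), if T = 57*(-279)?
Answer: 117465412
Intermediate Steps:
T = -15903
(T + 12899)*(-5901 - 33202) = (-15903 + 12899)*(-5901 - 33202) = -3004*(-39103) = 117465412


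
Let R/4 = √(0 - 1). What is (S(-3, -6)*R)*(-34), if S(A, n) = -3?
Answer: 408*I ≈ 408.0*I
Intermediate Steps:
R = 4*I (R = 4*√(0 - 1) = 4*√(-1) = 4*I ≈ 4.0*I)
(S(-3, -6)*R)*(-34) = -12*I*(-34) = 408*I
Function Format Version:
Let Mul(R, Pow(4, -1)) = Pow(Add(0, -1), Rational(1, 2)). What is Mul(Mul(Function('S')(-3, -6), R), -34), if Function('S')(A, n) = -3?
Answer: Mul(408, I) ≈ Mul(408.00, I)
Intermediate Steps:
R = Mul(4, I) (R = Mul(4, Pow(Add(0, -1), Rational(1, 2))) = Mul(4, Pow(-1, Rational(1, 2))) = Mul(4, I) ≈ Mul(4.0000, I))
Mul(Mul(Function('S')(-3, -6), R), -34) = Mul(Mul(-3, Mul(4, I)), -34) = Mul(Mul(-12, I), -34) = Mul(408, I)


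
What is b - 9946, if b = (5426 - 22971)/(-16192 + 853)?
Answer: -152544149/15339 ≈ -9944.9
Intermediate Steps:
b = 17545/15339 (b = -17545/(-15339) = -17545*(-1/15339) = 17545/15339 ≈ 1.1438)
b - 9946 = 17545/15339 - 9946 = -152544149/15339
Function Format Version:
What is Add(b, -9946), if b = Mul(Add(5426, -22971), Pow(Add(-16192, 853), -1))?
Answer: Rational(-152544149, 15339) ≈ -9944.9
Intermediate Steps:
b = Rational(17545, 15339) (b = Mul(-17545, Pow(-15339, -1)) = Mul(-17545, Rational(-1, 15339)) = Rational(17545, 15339) ≈ 1.1438)
Add(b, -9946) = Add(Rational(17545, 15339), -9946) = Rational(-152544149, 15339)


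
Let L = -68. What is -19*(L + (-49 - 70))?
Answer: 3553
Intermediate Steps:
-19*(L + (-49 - 70)) = -19*(-68 + (-49 - 70)) = -19*(-68 - 119) = -19*(-187) = 3553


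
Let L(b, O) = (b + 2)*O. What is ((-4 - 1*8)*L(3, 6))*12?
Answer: -4320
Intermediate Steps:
L(b, O) = O*(2 + b) (L(b, O) = (2 + b)*O = O*(2 + b))
((-4 - 1*8)*L(3, 6))*12 = ((-4 - 1*8)*(6*(2 + 3)))*12 = ((-4 - 8)*(6*5))*12 = -12*30*12 = -360*12 = -4320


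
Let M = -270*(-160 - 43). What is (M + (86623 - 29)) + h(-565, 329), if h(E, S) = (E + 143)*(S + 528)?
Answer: -220250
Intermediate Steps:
M = 54810 (M = -270*(-203) = 54810)
h(E, S) = (143 + E)*(528 + S)
(M + (86623 - 29)) + h(-565, 329) = (54810 + (86623 - 29)) + (75504 + 143*329 + 528*(-565) - 565*329) = (54810 + 86594) + (75504 + 47047 - 298320 - 185885) = 141404 - 361654 = -220250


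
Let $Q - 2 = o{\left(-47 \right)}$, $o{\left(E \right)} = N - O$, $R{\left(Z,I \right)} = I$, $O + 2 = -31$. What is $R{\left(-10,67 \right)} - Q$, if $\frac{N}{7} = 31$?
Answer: $-185$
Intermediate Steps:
$N = 217$ ($N = 7 \cdot 31 = 217$)
$O = -33$ ($O = -2 - 31 = -33$)
$o{\left(E \right)} = 250$ ($o{\left(E \right)} = 217 - -33 = 217 + 33 = 250$)
$Q = 252$ ($Q = 2 + 250 = 252$)
$R{\left(-10,67 \right)} - Q = 67 - 252 = -185$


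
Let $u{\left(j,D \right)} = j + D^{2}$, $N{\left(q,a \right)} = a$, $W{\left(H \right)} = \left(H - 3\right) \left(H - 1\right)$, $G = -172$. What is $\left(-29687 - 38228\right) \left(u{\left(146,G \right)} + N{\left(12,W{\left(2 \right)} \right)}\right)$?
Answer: $-2019045035$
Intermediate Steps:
$W{\left(H \right)} = \left(-1 + H\right) \left(-3 + H\right)$ ($W{\left(H \right)} = \left(-3 + H\right) \left(-1 + H\right) = \left(-1 + H\right) \left(-3 + H\right)$)
$\left(-29687 - 38228\right) \left(u{\left(146,G \right)} + N{\left(12,W{\left(2 \right)} \right)}\right) = \left(-29687 - 38228\right) \left(\left(146 + \left(-172\right)^{2}\right) + \left(3 + 2^{2} - 8\right)\right) = - 67915 \left(\left(146 + 29584\right) + \left(3 + 4 - 8\right)\right) = - 67915 \left(29730 - 1\right) = \left(-67915\right) 29729 = -2019045035$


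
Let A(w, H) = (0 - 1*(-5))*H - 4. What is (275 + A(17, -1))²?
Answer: 70756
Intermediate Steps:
A(w, H) = -4 + 5*H (A(w, H) = (0 + 5)*H - 4 = 5*H - 4 = -4 + 5*H)
(275 + A(17, -1))² = (275 + (-4 + 5*(-1)))² = (275 + (-4 - 5))² = (275 - 9)² = 266² = 70756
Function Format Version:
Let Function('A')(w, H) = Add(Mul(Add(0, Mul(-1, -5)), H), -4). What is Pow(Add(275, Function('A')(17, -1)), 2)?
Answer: 70756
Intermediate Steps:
Function('A')(w, H) = Add(-4, Mul(5, H)) (Function('A')(w, H) = Add(Mul(Add(0, 5), H), -4) = Add(Mul(5, H), -4) = Add(-4, Mul(5, H)))
Pow(Add(275, Function('A')(17, -1)), 2) = Pow(Add(275, Add(-4, Mul(5, -1))), 2) = Pow(Add(275, Add(-4, -5)), 2) = Pow(Add(275, -9), 2) = Pow(266, 2) = 70756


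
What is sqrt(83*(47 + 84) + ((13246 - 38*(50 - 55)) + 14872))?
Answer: sqrt(39181) ≈ 197.94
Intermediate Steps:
sqrt(83*(47 + 84) + ((13246 - 38*(50 - 55)) + 14872)) = sqrt(83*131 + ((13246 - 38*(-5)) + 14872)) = sqrt(10873 + ((13246 + 190) + 14872)) = sqrt(10873 + (13436 + 14872)) = sqrt(10873 + 28308) = sqrt(39181)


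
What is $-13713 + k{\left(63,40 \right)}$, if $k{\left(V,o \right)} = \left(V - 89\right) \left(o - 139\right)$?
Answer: $-11139$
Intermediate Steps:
$k{\left(V,o \right)} = \left(-139 + o\right) \left(-89 + V\right)$ ($k{\left(V,o \right)} = \left(-89 + V\right) \left(-139 + o\right) = \left(-139 + o\right) \left(-89 + V\right)$)
$-13713 + k{\left(63,40 \right)} = -13713 + \left(12371 - 8757 - 3560 + 63 \cdot 40\right) = -13713 + \left(12371 - 8757 - 3560 + 2520\right) = -13713 + 2574 = -11139$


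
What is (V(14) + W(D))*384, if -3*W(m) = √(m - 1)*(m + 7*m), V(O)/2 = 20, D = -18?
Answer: 15360 + 18432*I*√19 ≈ 15360.0 + 80343.0*I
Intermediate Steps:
V(O) = 40 (V(O) = 2*20 = 40)
W(m) = -8*m*√(-1 + m)/3 (W(m) = -√(m - 1)*(m + 7*m)/3 = -√(-1 + m)*8*m/3 = -8*m*√(-1 + m)/3)
(V(14) + W(D))*384 = (40 - 8/3*(-18)*√(-1 - 18))*384 = (40 - 8/3*(-18)*√(-19))*384 = (40 - 8/3*(-18)*I*√19)*384 = (40 + 48*I*√19)*384 = 15360 + 18432*I*√19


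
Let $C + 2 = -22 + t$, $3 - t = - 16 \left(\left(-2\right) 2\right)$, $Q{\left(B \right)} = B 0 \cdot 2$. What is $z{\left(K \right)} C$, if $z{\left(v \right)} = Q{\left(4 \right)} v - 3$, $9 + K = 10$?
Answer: $255$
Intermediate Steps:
$Q{\left(B \right)} = 0$ ($Q{\left(B \right)} = 0 \cdot 2 = 0$)
$K = 1$ ($K = -9 + 10 = 1$)
$t = -61$ ($t = 3 - - 16 \left(\left(-2\right) 2\right) = 3 - \left(-16\right) \left(-4\right) = 3 - 64 = -61$)
$C = -85$ ($C = -2 - 83 = -85$)
$z{\left(v \right)} = -3$ ($z{\left(v \right)} = 0 v - 3 = 0 - 3 = -3$)
$z{\left(K \right)} C = \left(-3\right) \left(-85\right) = 255$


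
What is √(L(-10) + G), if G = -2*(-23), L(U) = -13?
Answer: √33 ≈ 5.7446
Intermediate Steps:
G = 46
√(L(-10) + G) = √(-13 + 46) = √33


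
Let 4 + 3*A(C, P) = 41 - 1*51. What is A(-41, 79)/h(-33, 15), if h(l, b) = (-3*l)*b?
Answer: -14/4455 ≈ -0.0031425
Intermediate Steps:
A(C, P) = -14/3 (A(C, P) = -4/3 + (41 - 1*51)/3 = -4/3 + (41 - 51)/3 = -4/3 + (⅓)*(-10) = -4/3 - 10/3 = -14/3)
h(l, b) = -3*b*l
A(-41, 79)/h(-33, 15) = -14/(3*((-3*15*(-33)))) = -14/3/1485 = -14/3*1/1485 = -14/4455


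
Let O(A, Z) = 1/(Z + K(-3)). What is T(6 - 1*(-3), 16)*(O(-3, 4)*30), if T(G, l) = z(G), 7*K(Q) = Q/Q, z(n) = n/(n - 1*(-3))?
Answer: 315/58 ≈ 5.4310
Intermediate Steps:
z(n) = n/(3 + n) (z(n) = n/(n + 3) = n/(3 + n))
K(Q) = ⅐ (K(Q) = (Q/Q)/7 = (⅐)*1 = ⅐)
O(A, Z) = 1/(⅐ + Z) (O(A, Z) = 1/(Z + ⅐) = 1/(⅐ + Z))
T(G, l) = G/(3 + G)
T(6 - 1*(-3), 16)*(O(-3, 4)*30) = ((6 - 1*(-3))/(3 + (6 - 1*(-3))))*((7/(1 + 7*4))*30) = ((6 + 3)/(3 + (6 + 3)))*((7/(1 + 28))*30) = (9/(3 + 9))*((7/29)*30) = (9/12)*((7*(1/29))*30) = (9*(1/12))*((7/29)*30) = (¾)*(210/29) = 315/58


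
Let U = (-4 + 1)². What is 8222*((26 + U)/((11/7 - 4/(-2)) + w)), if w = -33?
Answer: -1007195/103 ≈ -9778.6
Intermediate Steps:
U = 9 (U = (-3)² = 9)
8222*((26 + U)/((11/7 - 4/(-2)) + w)) = 8222*((26 + 9)/((11/7 - 4/(-2)) - 33)) = 8222*(35/((11*(⅐) - 4*(-½)) - 33)) = 8222*(35/((11/7 + 2) - 33)) = 8222*(35/(25/7 - 33)) = 8222*(35/(-206/7)) = 8222*(35*(-7/206)) = 8222*(-245/206) = -1007195/103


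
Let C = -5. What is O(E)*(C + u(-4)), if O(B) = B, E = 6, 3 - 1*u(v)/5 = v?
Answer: 180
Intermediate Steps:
u(v) = 15 - 5*v
O(E)*(C + u(-4)) = 6*(-5 + (15 - 5*(-4))) = 6*(-5 + (15 + 20)) = 6*(-5 + 35) = 6*30 = 180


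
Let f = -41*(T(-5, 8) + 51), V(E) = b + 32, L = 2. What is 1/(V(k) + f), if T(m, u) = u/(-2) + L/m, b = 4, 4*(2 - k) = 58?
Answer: -5/9373 ≈ -0.00053345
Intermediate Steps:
k = -25/2 (k = 2 - ¼*58 = 2 - 29/2 = -25/2 ≈ -12.500)
T(m, u) = 2/m - u/2 (T(m, u) = u/(-2) + 2/m = u*(-½) + 2/m = -u/2 + 2/m = 2/m - u/2)
V(E) = 36 (V(E) = 4 + 32 = 36)
f = -9553/5 (f = -41*((2/(-5) - ½*8) + 51) = -41*((2*(-⅕) - 4) + 51) = -41*((-⅖ - 4) + 51) = -41*(-22/5 + 51) = -41*233/5 = -9553/5 ≈ -1910.6)
1/(V(k) + f) = 1/(36 - 9553/5) = 1/(-9373/5) = -5/9373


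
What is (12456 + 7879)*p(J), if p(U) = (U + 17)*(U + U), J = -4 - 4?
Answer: -2928240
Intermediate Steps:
J = -8
p(U) = 2*U*(17 + U) (p(U) = (17 + U)*(2*U) = 2*U*(17 + U))
(12456 + 7879)*p(J) = (12456 + 7879)*(2*(-8)*(17 - 8)) = 20335*(2*(-8)*9) = 20335*(-144) = -2928240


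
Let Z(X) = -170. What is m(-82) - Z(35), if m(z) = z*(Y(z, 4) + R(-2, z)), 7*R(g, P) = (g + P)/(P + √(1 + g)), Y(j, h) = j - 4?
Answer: 48487262/6725 - 984*I/6725 ≈ 7210.0 - 0.14632*I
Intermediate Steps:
Y(j, h) = -4 + j
R(g, P) = (P + g)/(7*(P + √(1 + g))) (R(g, P) = ((g + P)/(P + √(1 + g)))/7 = ((P + g)/(P + √(1 + g)))/7 = (P + g)/(7*(P + √(1 + g))))
m(z) = z*(-4 + z + (-2 + z)/(7*(I + z))) (m(z) = z*((-4 + z) + (z - 2)/(7*(z + √(1 - 2)))) = z*((-4 + z) + (-2 + z)/(7*(z + √(-1)))) = z*((-4 + z) + (-2 + z)/(7*(z + I))) = z*((-4 + z) + (-2 + z)/(7*(I + z))) = z*(-4 + z + (-2 + z)/(7*(I + z))))
m(-82) - Z(35) = (⅐)*(-82)*(-2 - 82 + 7*(-4 - 82)*(I - 82))/(I - 82) - 1*(-170) = (⅐)*(-82)*(-2 - 82 + 7*(-86)*(-82 + I))/(-82 + I) + 170 = (⅐)*(-82)*((-82 - I)/6725)*(-2 - 82 + (49364 - 602*I)) + 170 = (⅐)*(-82)*((-82 - I)/6725)*(49280 - 602*I) + 170 = -82*(-82 - I)*(49280 - 602*I)/47075 + 170 = 170 - 82*(-82 - I)*(49280 - 602*I)/47075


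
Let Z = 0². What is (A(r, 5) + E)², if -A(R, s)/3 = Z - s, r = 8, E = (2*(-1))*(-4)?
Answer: 529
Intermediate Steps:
E = 8 (E = -2*(-4) = 8)
Z = 0
A(R, s) = 3*s (A(R, s) = -3*(0 - s) = -(-3)*s = 3*s)
(A(r, 5) + E)² = (3*5 + 8)² = (15 + 8)² = 23² = 529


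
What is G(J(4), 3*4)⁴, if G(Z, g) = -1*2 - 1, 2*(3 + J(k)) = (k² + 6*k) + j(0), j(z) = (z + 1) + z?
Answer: 81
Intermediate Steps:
j(z) = 1 + 2*z (j(z) = (1 + z) + z = 1 + 2*z)
J(k) = -5/2 + k²/2 + 3*k (J(k) = -3 + ((k² + 6*k) + (1 + 2*0))/2 = -3 + ((k² + 6*k) + (1 + 0))/2 = -3 + ((k² + 6*k) + 1)/2 = -3 + (1 + k² + 6*k)/2 = -3 + (½ + k²/2 + 3*k) = -5/2 + k²/2 + 3*k)
G(Z, g) = -3 (G(Z, g) = -2 - 1 = -3)
G(J(4), 3*4)⁴ = (-3)⁴ = 81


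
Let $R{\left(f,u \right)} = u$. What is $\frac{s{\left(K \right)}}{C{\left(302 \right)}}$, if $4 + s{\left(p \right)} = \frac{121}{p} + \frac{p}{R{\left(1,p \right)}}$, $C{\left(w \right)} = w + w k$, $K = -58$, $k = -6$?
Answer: $\frac{59}{17516} \approx 0.0033683$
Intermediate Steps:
$C{\left(w \right)} = - 5 w$ ($C{\left(w \right)} = w + w \left(-6\right) = w - 6 w = - 5 w$)
$s{\left(p \right)} = -3 + \frac{121}{p}$ ($s{\left(p \right)} = -4 + \left(\frac{121}{p} + \frac{p}{p}\right) = -4 + \left(\frac{121}{p} + 1\right) = -4 + \left(1 + \frac{121}{p}\right) = -3 + \frac{121}{p}$)
$\frac{s{\left(K \right)}}{C{\left(302 \right)}} = \frac{-3 + \frac{121}{-58}}{\left(-5\right) 302} = \frac{-3 + 121 \left(- \frac{1}{58}\right)}{-1510} = \left(-3 - \frac{121}{58}\right) \left(- \frac{1}{1510}\right) = \left(- \frac{295}{58}\right) \left(- \frac{1}{1510}\right) = \frac{59}{17516}$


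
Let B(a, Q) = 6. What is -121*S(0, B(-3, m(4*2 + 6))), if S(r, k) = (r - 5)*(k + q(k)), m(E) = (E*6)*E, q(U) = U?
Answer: 7260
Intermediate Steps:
m(E) = 6*E² (m(E) = (6*E)*E = 6*E²)
S(r, k) = 2*k*(-5 + r) (S(r, k) = (r - 5)*(k + k) = (-5 + r)*(2*k) = 2*k*(-5 + r))
-121*S(0, B(-3, m(4*2 + 6))) = -242*6*(-5 + 0) = -242*6*(-5) = -121*(-60) = 7260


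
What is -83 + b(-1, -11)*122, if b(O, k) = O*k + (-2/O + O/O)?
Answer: 1625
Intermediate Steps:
b(O, k) = 1 - 2/O + O*k (b(O, k) = O*k + (-2/O + 1) = O*k + (1 - 2/O) = 1 - 2/O + O*k)
-83 + b(-1, -11)*122 = -83 + (1 - 2/(-1) - 1*(-11))*122 = -83 + (1 - 2*(-1) + 11)*122 = -83 + (1 + 2 + 11)*122 = -83 + 14*122 = -83 + 1708 = 1625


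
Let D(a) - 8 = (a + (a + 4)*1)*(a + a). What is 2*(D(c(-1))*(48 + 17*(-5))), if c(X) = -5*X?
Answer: -10952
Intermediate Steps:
D(a) = 8 + 2*a*(4 + 2*a) (D(a) = 8 + (a + (a + 4)*1)*(a + a) = 8 + (a + (4 + a)*1)*(2*a) = 8 + (a + (4 + a))*(2*a) = 8 + (4 + 2*a)*(2*a) = 8 + 2*a*(4 + 2*a))
2*(D(c(-1))*(48 + 17*(-5))) = 2*((8 + 4*(-5*(-1))**2 + 8*(-5*(-1)))*(48 + 17*(-5))) = 2*((8 + 4*5**2 + 8*5)*(48 - 85)) = 2*((8 + 4*25 + 40)*(-37)) = 2*((8 + 100 + 40)*(-37)) = 2*(148*(-37)) = 2*(-5476) = -10952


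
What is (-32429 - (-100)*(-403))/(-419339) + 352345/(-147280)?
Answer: -3915442081/1764578512 ≈ -2.2189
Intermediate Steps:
(-32429 - (-100)*(-403))/(-419339) + 352345/(-147280) = (-32429 - 1*40300)*(-1/419339) + 352345*(-1/147280) = (-32429 - 40300)*(-1/419339) - 10067/4208 = -72729*(-1/419339) - 10067/4208 = 72729/419339 - 10067/4208 = -3915442081/1764578512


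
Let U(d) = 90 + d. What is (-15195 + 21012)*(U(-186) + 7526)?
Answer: 43220310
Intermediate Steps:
(-15195 + 21012)*(U(-186) + 7526) = (-15195 + 21012)*((90 - 186) + 7526) = 5817*(-96 + 7526) = 5817*7430 = 43220310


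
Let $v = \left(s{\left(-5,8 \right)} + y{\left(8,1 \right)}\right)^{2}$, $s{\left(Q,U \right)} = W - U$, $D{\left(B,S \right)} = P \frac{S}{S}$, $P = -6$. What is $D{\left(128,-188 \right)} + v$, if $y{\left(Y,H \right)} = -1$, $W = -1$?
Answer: $94$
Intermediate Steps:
$D{\left(B,S \right)} = -6$ ($D{\left(B,S \right)} = - 6 \frac{S}{S} = \left(-6\right) 1 = -6$)
$s{\left(Q,U \right)} = -1 - U$
$v = 100$ ($v = \left(\left(-1 - 8\right) - 1\right)^{2} = \left(-9 - 1\right)^{2} = \left(-10\right)^{2} = 100$)
$D{\left(128,-188 \right)} + v = -6 + 100 = 94$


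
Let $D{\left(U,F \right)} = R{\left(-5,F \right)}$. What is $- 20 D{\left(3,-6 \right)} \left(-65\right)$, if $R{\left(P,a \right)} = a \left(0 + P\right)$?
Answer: $39000$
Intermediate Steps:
$R{\left(P,a \right)} = P a$ ($R{\left(P,a \right)} = a P = P a$)
$D{\left(U,F \right)} = - 5 F$
$- 20 D{\left(3,-6 \right)} \left(-65\right) = - 20 \left(\left(-5\right) \left(-6\right)\right) \left(-65\right) = \left(-20\right) 30 \left(-65\right) = \left(-600\right) \left(-65\right) = 39000$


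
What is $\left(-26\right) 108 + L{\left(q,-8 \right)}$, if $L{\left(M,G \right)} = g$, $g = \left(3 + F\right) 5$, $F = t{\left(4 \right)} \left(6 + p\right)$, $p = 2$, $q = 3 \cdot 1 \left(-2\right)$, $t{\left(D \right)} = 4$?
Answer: $-2633$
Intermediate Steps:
$q = -6$ ($q = 3 \left(-2\right) = -6$)
$F = 32$ ($F = 4 \left(6 + 2\right) = 4 \cdot 8 = 32$)
$g = 175$ ($g = \left(3 + 32\right) 5 = 35 \cdot 5 = 175$)
$L{\left(M,G \right)} = 175$
$\left(-26\right) 108 + L{\left(q,-8 \right)} = \left(-26\right) 108 + 175 = -2808 + 175 = -2633$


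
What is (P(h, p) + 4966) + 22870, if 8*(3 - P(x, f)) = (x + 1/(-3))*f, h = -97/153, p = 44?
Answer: 4260181/153 ≈ 27844.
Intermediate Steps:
h = -97/153 (h = -97*1/153 = -97/153 ≈ -0.63399)
P(x, f) = 3 - f*(-1/3 + x)/8 (P(x, f) = 3 - (x + 1/(-3))*f/8 = 3 - (x - 1/3)*f/8 = 3 - (-1/3 + x)*f/8 = 3 - f*(-1/3 + x)/8)
(P(h, p) + 4966) + 22870 = ((3 + (1/24)*44 - 1/8*44*(-97/153)) + 4966) + 22870 = ((3 + 11/6 + 1067/306) + 4966) + 22870 = (1273/153 + 4966) + 22870 = 761071/153 + 22870 = 4260181/153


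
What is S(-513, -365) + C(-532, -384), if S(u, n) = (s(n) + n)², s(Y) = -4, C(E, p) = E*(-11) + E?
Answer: 141481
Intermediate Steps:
C(E, p) = -10*E (C(E, p) = -11*E + E = -10*E)
S(u, n) = (-4 + n)²
S(-513, -365) + C(-532, -384) = (-4 - 365)² - 10*(-532) = (-369)² + 5320 = 136161 + 5320 = 141481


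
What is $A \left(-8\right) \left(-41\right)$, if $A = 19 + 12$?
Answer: $10168$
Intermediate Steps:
$A = 31$
$A \left(-8\right) \left(-41\right) = 31 \left(-8\right) \left(-41\right) = \left(-248\right) \left(-41\right) = 10168$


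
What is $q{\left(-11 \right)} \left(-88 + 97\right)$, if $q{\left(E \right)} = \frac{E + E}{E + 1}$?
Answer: $\frac{99}{5} \approx 19.8$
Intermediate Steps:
$q{\left(E \right)} = \frac{2 E}{1 + E}$
$q{\left(-11 \right)} \left(-88 + 97\right) = 2 \left(-11\right) \frac{1}{1 - 11} \left(-88 + 97\right) = 2 \left(-11\right) \frac{1}{-10} \cdot 9 = 2 \left(-11\right) \left(- \frac{1}{10}\right) 9 = \frac{11}{5} \cdot 9 = \frac{99}{5}$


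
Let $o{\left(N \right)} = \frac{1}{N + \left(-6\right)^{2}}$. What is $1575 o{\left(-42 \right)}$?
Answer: $- \frac{525}{2} \approx -262.5$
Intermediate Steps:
$o{\left(N \right)} = \frac{1}{36 + N}$ ($o{\left(N \right)} = \frac{1}{N + 36} = \frac{1}{36 + N}$)
$1575 o{\left(-42 \right)} = \frac{1575}{36 - 42} = \frac{1575}{-6} = 1575 \left(- \frac{1}{6}\right) = - \frac{525}{2}$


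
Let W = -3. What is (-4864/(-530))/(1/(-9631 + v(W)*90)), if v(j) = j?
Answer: -24079232/265 ≈ -90865.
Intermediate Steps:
(-4864/(-530))/(1/(-9631 + v(W)*90)) = (-4864/(-530))/(1/(-9631 - 3*90)) = (-4864*(-1/530))/(1/(-9631 - 270)) = 2432/(265*(1/(-9901))) = 2432/(265*(-1/9901)) = (2432/265)*(-9901) = -24079232/265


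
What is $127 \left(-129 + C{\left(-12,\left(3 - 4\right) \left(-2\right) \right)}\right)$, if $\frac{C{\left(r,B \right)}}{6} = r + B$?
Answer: $-24003$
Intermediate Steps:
$C{\left(r,B \right)} = 6 B + 6 r$ ($C{\left(r,B \right)} = 6 \left(r + B\right) = 6 \left(B + r\right) = 6 B + 6 r$)
$127 \left(-129 + C{\left(-12,\left(3 - 4\right) \left(-2\right) \right)}\right) = 127 \left(-129 + \left(6 \left(3 - 4\right) \left(-2\right) + 6 \left(-12\right)\right)\right) = 127 \left(-129 - \left(72 - 6 \left(\left(-1\right) \left(-2\right)\right)\right)\right) = 127 \left(-129 + \left(6 \cdot 2 - 72\right)\right) = 127 \left(-129 + \left(12 - 72\right)\right) = 127 \left(-129 - 60\right) = 127 \left(-189\right) = -24003$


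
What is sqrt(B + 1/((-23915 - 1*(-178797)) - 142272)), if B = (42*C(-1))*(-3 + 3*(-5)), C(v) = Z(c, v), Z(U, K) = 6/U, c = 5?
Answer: I*sqrt(144255764510)/12610 ≈ 30.12*I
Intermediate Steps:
C(v) = 6/5
B = -4536/5 (B = (42*(6/5))*(-3 + 3*(-5)) = 252*(-3 - 15)/5 = (252/5)*(-18) = -4536/5 ≈ -907.20)
sqrt(B + 1/((-23915 - 1*(-178797)) - 142272)) = sqrt(-4536/5 + 1/((-23915 - 1*(-178797)) - 142272)) = sqrt(-4536/5 + 1/((-23915 + 178797) - 142272)) = sqrt(-4536/5 + 1/(154882 - 142272)) = sqrt(-4536/5 + 1/12610) = sqrt(-11439791/12610) = I*sqrt(144255764510)/12610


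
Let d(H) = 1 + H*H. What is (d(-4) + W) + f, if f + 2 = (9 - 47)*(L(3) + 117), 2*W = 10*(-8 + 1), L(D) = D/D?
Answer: -4504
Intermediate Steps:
d(H) = 1 + H²
L(D) = 1
W = -35 (W = (10*(-8 + 1))/2 = (10*(-7))/2 = (½)*(-70) = -35)
f = -4486 (f = -2 + (9 - 47)*(1 + 117) = -2 - 38*118 = -2 - 4484 = -4486)
(d(-4) + W) + f = ((1 + (-4)²) - 35) - 4486 = ((1 + 16) - 35) - 4486 = (17 - 35) - 4486 = -18 - 4486 = -4504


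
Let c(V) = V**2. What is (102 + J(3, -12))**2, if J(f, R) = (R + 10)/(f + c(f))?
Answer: 373321/36 ≈ 10370.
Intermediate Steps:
J(f, R) = (10 + R)/(f + f**2) (J(f, R) = (R + 10)/(f + f**2) = (10 + R)/(f + f**2))
(102 + J(3, -12))**2 = (102 + (10 - 12)/(3*(1 + 3)))**2 = (102 + (1/3)*(-2)/4)**2 = (102 + (1/3)*(1/4)*(-2))**2 = (102 - 1/6)**2 = (611/6)**2 = 373321/36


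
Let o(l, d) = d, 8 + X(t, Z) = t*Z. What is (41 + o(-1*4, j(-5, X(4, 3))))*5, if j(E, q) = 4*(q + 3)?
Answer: 345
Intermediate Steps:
X(t, Z) = -8 + Z*t (X(t, Z) = -8 + t*Z = -8 + Z*t)
j(E, q) = 12 + 4*q (j(E, q) = 4*(3 + q) = 12 + 4*q)
(41 + o(-1*4, j(-5, X(4, 3))))*5 = (41 + (12 + 4*(-8 + 3*4)))*5 = (41 + (12 + 4*(-8 + 12)))*5 = (41 + (12 + 4*4))*5 = (41 + (12 + 16))*5 = (41 + 28)*5 = 69*5 = 345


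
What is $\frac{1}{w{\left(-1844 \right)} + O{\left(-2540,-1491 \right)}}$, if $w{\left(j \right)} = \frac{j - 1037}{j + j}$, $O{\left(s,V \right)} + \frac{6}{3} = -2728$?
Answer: $- \frac{3688}{10065359} \approx -0.00036641$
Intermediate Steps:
$O{\left(s,V \right)} = -2730$ ($O{\left(s,V \right)} = -2 - 2728 = -2730$)
$w{\left(j \right)} = \frac{-1037 + j}{2 j}$
$\frac{1}{w{\left(-1844 \right)} + O{\left(-2540,-1491 \right)}} = \frac{1}{\frac{-1037 - 1844}{2 \left(-1844\right)} - 2730} = \frac{1}{\frac{1}{2} \left(- \frac{1}{1844}\right) \left(-2881\right) - 2730} = \frac{1}{\frac{2881}{3688} - 2730} = \frac{1}{- \frac{10065359}{3688}} = - \frac{3688}{10065359}$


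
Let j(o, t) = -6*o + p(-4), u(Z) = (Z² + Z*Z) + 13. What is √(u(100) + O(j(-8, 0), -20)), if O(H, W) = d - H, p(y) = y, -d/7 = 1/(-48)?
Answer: √2875557/12 ≈ 141.31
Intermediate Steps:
d = 7/48 (d = -7/(-48) = -7*(-1/48) = 7/48 ≈ 0.14583)
u(Z) = 13 + 2*Z² (u(Z) = (Z² + Z²) + 13 = 2*Z² + 13 = 13 + 2*Z²)
j(o, t) = -4 - 6*o (j(o, t) = -6*o - 4 = -4 - 6*o)
O(H, W) = 7/48 - H
√(u(100) + O(j(-8, 0), -20)) = √((13 + 2*100²) + (7/48 - (-4 - 6*(-8)))) = √((13 + 2*10000) + (7/48 - (-4 + 48))) = √((13 + 20000) + (7/48 - 1*44)) = √(20013 + (7/48 - 44)) = √(20013 - 2105/48) = √(958519/48) = √2875557/12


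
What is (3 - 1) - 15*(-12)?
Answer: 182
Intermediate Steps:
(3 - 1) - 15*(-12) = 2 + 180 = 182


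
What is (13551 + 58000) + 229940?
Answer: 301491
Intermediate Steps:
(13551 + 58000) + 229940 = 71551 + 229940 = 301491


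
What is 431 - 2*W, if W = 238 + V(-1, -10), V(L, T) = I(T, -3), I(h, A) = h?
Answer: -25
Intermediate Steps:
V(L, T) = T
W = 228 (W = 238 - 10 = 228)
431 - 2*W = 431 - 2*228 = 431 - 456 = -25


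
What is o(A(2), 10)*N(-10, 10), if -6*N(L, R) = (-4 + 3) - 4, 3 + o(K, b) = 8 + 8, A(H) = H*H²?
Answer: 65/6 ≈ 10.833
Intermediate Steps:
A(H) = H³
o(K, b) = 13 (o(K, b) = -3 + (8 + 8) = -3 + 16 = 13)
N(L, R) = ⅚ (N(L, R) = -((-4 + 3) - 4)/6 = -(-1 - 4)/6 = -⅙*(-5) = ⅚)
o(A(2), 10)*N(-10, 10) = 13*(⅚) = 65/6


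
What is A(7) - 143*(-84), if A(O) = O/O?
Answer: 12013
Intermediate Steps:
A(O) = 1
A(7) - 143*(-84) = 1 - 143*(-84) = 1 + 12012 = 12013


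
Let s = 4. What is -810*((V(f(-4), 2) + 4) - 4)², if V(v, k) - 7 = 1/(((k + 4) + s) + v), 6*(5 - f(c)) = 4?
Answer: -74856960/1849 ≈ -40485.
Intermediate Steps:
f(c) = 13/3 (f(c) = 5 - ⅙*4 = 5 - ⅔ = 13/3)
V(v, k) = 7 + 1/(8 + k + v) (V(v, k) = 7 + 1/(((k + 4) + 4) + v) = 7 + 1/(((4 + k) + 4) + v) = 7 + 1/((8 + k) + v) = 7 + 1/(8 + k + v))
-810*((V(f(-4), 2) + 4) - 4)² = -810*(((57 + 7*2 + 7*(13/3))/(8 + 2 + 13/3) + 4) - 4)² = -810*(((57 + 14 + 91/3)/(43/3) + 4) - 4)² = -810*(((3/43)*(304/3) + 4) - 4)² = -810*((304/43 + 4) - 4)² = -810*(476/43 - 4)² = -810*(304/43)² = -810*92416/1849 = -74856960/1849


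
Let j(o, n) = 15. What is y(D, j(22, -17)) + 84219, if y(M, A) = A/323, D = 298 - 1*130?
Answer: 27202752/323 ≈ 84219.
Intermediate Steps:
D = 168 (D = 298 - 130 = 168)
y(M, A) = A/323 (y(M, A) = A*(1/323) = A/323)
y(D, j(22, -17)) + 84219 = (1/323)*15 + 84219 = 15/323 + 84219 = 27202752/323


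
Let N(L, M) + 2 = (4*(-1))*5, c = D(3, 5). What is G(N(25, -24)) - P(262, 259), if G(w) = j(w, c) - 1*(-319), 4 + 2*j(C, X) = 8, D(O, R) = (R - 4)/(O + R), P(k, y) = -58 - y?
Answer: 638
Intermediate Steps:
D(O, R) = (-4 + R)/(O + R)
c = ⅛ (c = (-4 + 5)/(3 + 5) = 1/8 = (⅛)*1 = ⅛ ≈ 0.12500)
j(C, X) = 2 (j(C, X) = -2 + (½)*8 = -2 + 4 = 2)
N(L, M) = -22 (N(L, M) = -2 + (4*(-1))*5 = -2 - 4*5 = -2 - 20 = -22)
G(w) = 321 (G(w) = 2 - 1*(-319) = 2 + 319 = 321)
G(N(25, -24)) - P(262, 259) = 321 - (-58 - 1*259) = 321 - (-58 - 259) = 321 - 1*(-317) = 321 + 317 = 638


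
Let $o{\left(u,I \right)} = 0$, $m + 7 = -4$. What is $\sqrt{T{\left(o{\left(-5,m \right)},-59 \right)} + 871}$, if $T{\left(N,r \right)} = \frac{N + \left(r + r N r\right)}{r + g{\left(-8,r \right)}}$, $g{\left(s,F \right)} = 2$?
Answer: $\frac{\sqrt{2833242}}{57} \approx 29.53$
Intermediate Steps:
$m = -11$ ($m = -7 - 4 = -11$)
$T{\left(N,r \right)} = \frac{N + r + N r^{2}}{2 + r}$ ($T{\left(N,r \right)} = \frac{N + \left(r + r N r\right)}{r + 2} = \frac{N + \left(r + N r r\right)}{2 + r} = \frac{N + \left(r + N r^{2}\right)}{2 + r} = \frac{N + r + N r^{2}}{2 + r}$)
$\sqrt{T{\left(o{\left(-5,m \right)},-59 \right)} + 871} = \sqrt{\frac{0 - 59 + 0 \left(-59\right)^{2}}{2 - 59} + 871} = \sqrt{\frac{0 - 59 + 0 \cdot 3481}{-57} + 871} = \sqrt{- \frac{0 - 59 + 0}{57} + 871} = \sqrt{\left(- \frac{1}{57}\right) \left(-59\right) + 871} = \sqrt{\frac{59}{57} + 871} = \sqrt{\frac{49706}{57}} = \frac{\sqrt{2833242}}{57}$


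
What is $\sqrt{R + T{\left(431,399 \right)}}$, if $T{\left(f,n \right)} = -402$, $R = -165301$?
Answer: $i \sqrt{165703} \approx 407.07 i$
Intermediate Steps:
$\sqrt{R + T{\left(431,399 \right)}} = \sqrt{-165301 - 402} = \sqrt{-165703} = i \sqrt{165703}$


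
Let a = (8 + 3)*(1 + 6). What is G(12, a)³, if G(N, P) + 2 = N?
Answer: 1000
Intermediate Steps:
a = 77 (a = 11*7 = 77)
G(N, P) = -2 + N
G(12, a)³ = (-2 + 12)³ = 10³ = 1000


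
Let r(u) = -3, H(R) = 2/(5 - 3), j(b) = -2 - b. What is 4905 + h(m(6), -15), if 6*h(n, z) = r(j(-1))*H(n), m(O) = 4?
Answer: 9809/2 ≈ 4904.5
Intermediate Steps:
H(R) = 1 (H(R) = 2/2 = 2*(½) = 1)
h(n, z) = -½ (h(n, z) = (-3*1)/6 = (⅙)*(-3) = -½)
4905 + h(m(6), -15) = 4905 - ½ = 9809/2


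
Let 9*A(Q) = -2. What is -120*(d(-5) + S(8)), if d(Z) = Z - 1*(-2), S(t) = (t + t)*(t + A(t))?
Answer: -43720/3 ≈ -14573.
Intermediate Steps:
A(Q) = -2/9 (A(Q) = (1/9)*(-2) = -2/9)
S(t) = 2*t*(-2/9 + t) (S(t) = (t + t)*(t - 2/9) = (2*t)*(-2/9 + t) = 2*t*(-2/9 + t))
d(Z) = 2 + Z (d(Z) = Z + 2 = 2 + Z)
-120*(d(-5) + S(8)) = -120*((2 - 5) + (2/9)*8*(-2 + 9*8)) = -120*(-3 + (2/9)*8*(-2 + 72)) = -120*(-3 + (2/9)*8*70) = -120*(-3 + 1120/9) = -120*1093/9 = -43720/3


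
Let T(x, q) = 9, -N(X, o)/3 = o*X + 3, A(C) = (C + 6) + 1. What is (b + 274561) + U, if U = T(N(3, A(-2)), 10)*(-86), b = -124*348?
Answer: 230635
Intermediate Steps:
A(C) = 7 + C (A(C) = (6 + C) + 1 = 7 + C)
N(X, o) = -9 - 3*X*o (N(X, o) = -3*(o*X + 3) = -3*(X*o + 3) = -3*(3 + X*o) = -9 - 3*X*o)
b = -43152
U = -774 (U = 9*(-86) = -774)
(b + 274561) + U = (-43152 + 274561) - 774 = 231409 - 774 = 230635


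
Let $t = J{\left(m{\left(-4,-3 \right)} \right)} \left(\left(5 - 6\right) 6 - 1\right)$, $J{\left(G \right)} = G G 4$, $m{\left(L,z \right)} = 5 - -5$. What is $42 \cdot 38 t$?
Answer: $-4468800$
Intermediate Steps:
$m{\left(L,z \right)} = 10$ ($m{\left(L,z \right)} = 5 + 5 = 10$)
$J{\left(G \right)} = 4 G^{2}$ ($J{\left(G \right)} = G^{2} \cdot 4 = 4 G^{2}$)
$t = -2800$ ($t = 4 \cdot 10^{2} \left(\left(5 - 6\right) 6 - 1\right) = 4 \cdot 100 \left(\left(5 - 6\right) 6 - 1\right) = 400 \left(\left(-1\right) 6 - 1\right) = 400 \left(-6 - 1\right) = 400 \left(-7\right) = -2800$)
$42 \cdot 38 t = 42 \cdot 38 \left(-2800\right) = 1596 \left(-2800\right) = -4468800$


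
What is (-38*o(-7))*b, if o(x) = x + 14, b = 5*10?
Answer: -13300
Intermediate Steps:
b = 50
o(x) = 14 + x
(-38*o(-7))*b = -38*(14 - 7)*50 = -38*7*50 = -266*50 = -13300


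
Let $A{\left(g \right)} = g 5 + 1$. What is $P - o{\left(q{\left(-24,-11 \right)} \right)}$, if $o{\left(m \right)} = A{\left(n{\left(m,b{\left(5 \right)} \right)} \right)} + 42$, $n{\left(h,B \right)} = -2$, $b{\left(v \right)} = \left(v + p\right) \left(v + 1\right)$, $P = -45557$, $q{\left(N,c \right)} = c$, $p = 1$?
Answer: $-45590$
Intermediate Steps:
$b{\left(v \right)} = \left(1 + v\right)^{2}$ ($b{\left(v \right)} = \left(v + 1\right) \left(v + 1\right) = \left(1 + v\right) \left(1 + v\right) = \left(1 + v\right)^{2}$)
$A{\left(g \right)} = 1 + 5 g$ ($A{\left(g \right)} = 5 g + 1 = 1 + 5 g$)
$o{\left(m \right)} = 33$ ($o{\left(m \right)} = \left(1 + 5 \left(-2\right)\right) + 42 = \left(1 - 10\right) + 42 = -9 + 42 = 33$)
$P - o{\left(q{\left(-24,-11 \right)} \right)} = -45557 - 33 = -45590$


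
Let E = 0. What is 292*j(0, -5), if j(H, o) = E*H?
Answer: 0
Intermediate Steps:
j(H, o) = 0 (j(H, o) = 0*H = 0)
292*j(0, -5) = 292*0 = 0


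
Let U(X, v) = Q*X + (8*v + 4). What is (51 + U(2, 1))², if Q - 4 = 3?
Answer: 5929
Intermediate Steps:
Q = 7 (Q = 4 + 3 = 7)
U(X, v) = 4 + 7*X + 8*v (U(X, v) = 7*X + (8*v + 4) = 7*X + (4 + 8*v) = 4 + 7*X + 8*v)
(51 + U(2, 1))² = (51 + (4 + 7*2 + 8*1))² = (51 + (4 + 14 + 8))² = (51 + 26)² = 77² = 5929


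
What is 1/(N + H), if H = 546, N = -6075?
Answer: -1/5529 ≈ -0.00018086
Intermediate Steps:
1/(N + H) = 1/(-6075 + 546) = 1/(-5529) = -1/5529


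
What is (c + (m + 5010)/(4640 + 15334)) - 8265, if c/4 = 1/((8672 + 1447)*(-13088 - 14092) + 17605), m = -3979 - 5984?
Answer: -15134181104829747/1831061954270 ≈ -8265.3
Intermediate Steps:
m = -9963
c = -4/275016815 (c = 4/((8672 + 1447)*(-13088 - 14092) + 17605) = 4/(10119*(-27180) + 17605) = 4/(-275034420 + 17605) = 4/(-275016815) = 4*(-1/275016815) = -4/275016815 ≈ -1.4545e-8)
(c + (m + 5010)/(4640 + 15334)) - 8265 = (-4/275016815 + (-9963 + 5010)/(4640 + 15334)) - 8265 = (-4/275016815 - 4953/19974) - 8265 = (-4/275016815 - 4953*1/19974) - 8265 = (-4/275016815 - 1651/6658) - 8265 = -454052788197/1831061954270 - 8265 = -15134181104829747/1831061954270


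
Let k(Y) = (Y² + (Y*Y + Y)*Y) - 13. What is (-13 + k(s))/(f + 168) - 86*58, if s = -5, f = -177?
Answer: -44791/9 ≈ -4976.8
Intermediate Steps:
k(Y) = -13 + Y² + Y*(Y + Y²) (k(Y) = (Y² + (Y² + Y)*Y) - 13 = (Y² + (Y + Y²)*Y) - 13 = (Y² + Y*(Y + Y²)) - 13 = -13 + Y² + Y*(Y + Y²))
(-13 + k(s))/(f + 168) - 86*58 = (-13 + (-13 + (-5)³ + 2*(-5)²))/(-177 + 168) - 86*58 = (-13 + (-13 - 125 + 2*25))/(-9) - 4988 = (-13 + (-13 - 125 + 50))*(-⅑) - 4988 = (-13 - 88)*(-⅑) - 4988 = -101*(-⅑) - 4988 = 101/9 - 4988 = -44791/9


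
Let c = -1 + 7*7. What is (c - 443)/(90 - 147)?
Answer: 395/57 ≈ 6.9298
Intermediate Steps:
c = 48 (c = -1 + 49 = 48)
(c - 443)/(90 - 147) = (48 - 443)/(90 - 147) = -395/(-57) = -395*(-1/57) = 395/57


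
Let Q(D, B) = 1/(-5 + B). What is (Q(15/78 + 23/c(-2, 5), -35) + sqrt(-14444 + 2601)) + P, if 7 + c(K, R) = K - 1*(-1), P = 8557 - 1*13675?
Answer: -204721/40 + I*sqrt(11843) ≈ -5118.0 + 108.83*I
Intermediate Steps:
P = -5118 (P = 8557 - 13675 = -5118)
c(K, R) = -6 + K (c(K, R) = -7 + (K - 1*(-1)) = -7 + (K + 1) = -7 + (1 + K) = -6 + K)
(Q(15/78 + 23/c(-2, 5), -35) + sqrt(-14444 + 2601)) + P = (1/(-5 - 35) + sqrt(-14444 + 2601)) - 5118 = (1/(-40) + sqrt(-11843)) - 5118 = (-1/40 + I*sqrt(11843)) - 5118 = -204721/40 + I*sqrt(11843)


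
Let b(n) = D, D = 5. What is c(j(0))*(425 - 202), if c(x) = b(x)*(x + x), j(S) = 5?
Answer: 11150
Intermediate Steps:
b(n) = 5
c(x) = 10*x (c(x) = 5*(x + x) = 5*(2*x) = 10*x)
c(j(0))*(425 - 202) = (10*5)*(425 - 202) = 50*223 = 11150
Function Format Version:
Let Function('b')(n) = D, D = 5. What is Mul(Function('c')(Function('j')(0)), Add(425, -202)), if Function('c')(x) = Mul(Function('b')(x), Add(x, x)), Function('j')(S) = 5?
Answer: 11150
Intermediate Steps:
Function('b')(n) = 5
Function('c')(x) = Mul(10, x) (Function('c')(x) = Mul(5, Add(x, x)) = Mul(5, Mul(2, x)) = Mul(10, x))
Mul(Function('c')(Function('j')(0)), Add(425, -202)) = Mul(Mul(10, 5), Add(425, -202)) = Mul(50, 223) = 11150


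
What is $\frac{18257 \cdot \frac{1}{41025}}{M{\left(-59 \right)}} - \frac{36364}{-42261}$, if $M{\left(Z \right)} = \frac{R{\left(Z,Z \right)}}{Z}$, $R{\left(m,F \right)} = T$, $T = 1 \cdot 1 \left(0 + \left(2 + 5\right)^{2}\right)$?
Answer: $\frac{9192612119}{28318039575} \approx 0.32462$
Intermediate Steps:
$T = 49$ ($T = 1 \left(0 + 7^{2}\right) = 1 \left(0 + 49\right) = 1 \cdot 49 = 49$)
$R{\left(m,F \right)} = 49$
$M{\left(Z \right)} = \frac{49}{Z}$
$\frac{18257 \cdot \frac{1}{41025}}{M{\left(-59 \right)}} - \frac{36364}{-42261} = \frac{18257 \cdot \frac{1}{41025}}{49 \frac{1}{-59}} - \frac{36364}{-42261} = \frac{18257 \cdot \frac{1}{41025}}{49 \left(- \frac{1}{59}\right)} - - \frac{36364}{42261} = \frac{18257}{41025 \left(- \frac{49}{59}\right)} + \frac{36364}{42261} = \frac{18257}{41025} \left(- \frac{59}{49}\right) + \frac{36364}{42261} = - \frac{1077163}{2010225} + \frac{36364}{42261} = \frac{9192612119}{28318039575}$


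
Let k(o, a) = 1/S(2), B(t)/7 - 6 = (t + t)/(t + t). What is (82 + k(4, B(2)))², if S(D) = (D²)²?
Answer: 1723969/256 ≈ 6734.3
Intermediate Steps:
S(D) = D⁴
B(t) = 49 (B(t) = 42 + 7*((t + t)/(t + t)) = 42 + 7*((2*t)/((2*t))) = 42 + 7*((2*t)*(1/(2*t))) = 42 + 7*1 = 42 + 7 = 49)
k(o, a) = 1/16 (k(o, a) = 1/(2⁴) = 1/16)
(82 + k(4, B(2)))² = (82 + 1/16)² = (1313/16)² = 1723969/256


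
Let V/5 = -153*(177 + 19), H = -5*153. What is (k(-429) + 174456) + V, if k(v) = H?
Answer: 23751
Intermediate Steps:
H = -765
k(v) = -765
V = -149940 (V = 5*(-153*(177 + 19)) = 5*(-153*196) = 5*(-29988) = -149940)
(k(-429) + 174456) + V = (-765 + 174456) - 149940 = 173691 - 149940 = 23751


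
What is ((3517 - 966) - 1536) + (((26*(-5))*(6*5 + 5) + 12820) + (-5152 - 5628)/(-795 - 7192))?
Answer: 1513675/163 ≈ 9286.3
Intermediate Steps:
((3517 - 966) - 1536) + (((26*(-5))*(6*5 + 5) + 12820) + (-5152 - 5628)/(-795 - 7192)) = (2551 - 1536) + ((-130*(30 + 5) + 12820) - 10780/(-7987)) = 1015 + ((-130*35 + 12820) - 10780*(-1/7987)) = 1015 + ((-4550 + 12820) + 220/163) = 1015 + (8270 + 220/163) = 1015 + 1348230/163 = 1513675/163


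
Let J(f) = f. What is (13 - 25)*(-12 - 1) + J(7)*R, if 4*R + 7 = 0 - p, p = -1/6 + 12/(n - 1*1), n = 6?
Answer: 16781/120 ≈ 139.84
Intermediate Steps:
p = 67/30 (p = -1/6 + 12/(6 - 1*1) = -1*1/6 + 12/(6 - 1) = -1/6 + 12/5 = 67/30 ≈ 2.2333)
R = -277/120 (R = -7/4 + (0 - 1*67/30)/4 = -7/4 + (0 - 67/30)/4 = -7/4 + (1/4)*(-67/30) = -7/4 - 67/120 = -277/120 ≈ -2.3083)
(13 - 25)*(-12 - 1) + J(7)*R = (13 - 25)*(-12 - 1) + 7*(-277/120) = -12*(-13) - 1939/120 = 156 - 1939/120 = 16781/120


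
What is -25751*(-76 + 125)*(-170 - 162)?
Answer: 418917268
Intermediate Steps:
-25751*(-76 + 125)*(-170 - 162) = -1261799*(-332) = -25751*(-16268) = 418917268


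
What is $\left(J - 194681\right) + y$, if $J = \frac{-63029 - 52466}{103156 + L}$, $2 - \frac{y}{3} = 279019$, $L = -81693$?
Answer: $- \frac{22144179411}{21463} \approx -1.0317 \cdot 10^{6}$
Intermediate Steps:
$y = -837051$ ($y = 6 - 837057 = -837051$)
$J = - \frac{115495}{21463}$ ($J = \frac{-63029 - 52466}{103156 - 81693} = - \frac{115495}{21463} \approx -5.3811$)
$\left(J - 194681\right) + y = \left(- \frac{115495}{21463} - 194681\right) - 837051 = - \frac{4178553798}{21463} - 837051 = - \frac{22144179411}{21463}$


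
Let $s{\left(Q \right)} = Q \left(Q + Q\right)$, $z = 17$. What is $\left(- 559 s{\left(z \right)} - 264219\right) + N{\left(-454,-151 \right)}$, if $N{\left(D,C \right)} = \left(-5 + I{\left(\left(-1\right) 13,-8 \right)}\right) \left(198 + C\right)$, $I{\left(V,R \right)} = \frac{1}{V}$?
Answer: $- \frac{7638275}{13} \approx -5.8756 \cdot 10^{5}$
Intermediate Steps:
$s{\left(Q \right)} = 2 Q^{2}$ ($s{\left(Q \right)} = Q 2 Q = 2 Q^{2}$)
$N{\left(D,C \right)} = - \frac{13068}{13} - \frac{66 C}{13}$ ($N{\left(D,C \right)} = \left(-5 + \frac{1}{\left(-1\right) 13}\right) \left(198 + C\right) = \left(-5 + \frac{1}{-13}\right) \left(198 + C\right) = \left(-5 - \frac{1}{13}\right) \left(198 + C\right) = - \frac{66 \left(198 + C\right)}{13} = - \frac{13068}{13} - \frac{66 C}{13}$)
$\left(- 559 s{\left(z \right)} - 264219\right) + N{\left(-454,-151 \right)} = \left(- 559 \cdot 2 \cdot 17^{2} - 264219\right) - \frac{3102}{13} = \left(- 559 \cdot 2 \cdot 289 - 264219\right) + \left(- \frac{13068}{13} + \frac{9966}{13}\right) = \left(\left(-559\right) 578 - 264219\right) - \frac{3102}{13} = \left(-323102 - 264219\right) - \frac{3102}{13} = -587321 - \frac{3102}{13} = - \frac{7638275}{13}$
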